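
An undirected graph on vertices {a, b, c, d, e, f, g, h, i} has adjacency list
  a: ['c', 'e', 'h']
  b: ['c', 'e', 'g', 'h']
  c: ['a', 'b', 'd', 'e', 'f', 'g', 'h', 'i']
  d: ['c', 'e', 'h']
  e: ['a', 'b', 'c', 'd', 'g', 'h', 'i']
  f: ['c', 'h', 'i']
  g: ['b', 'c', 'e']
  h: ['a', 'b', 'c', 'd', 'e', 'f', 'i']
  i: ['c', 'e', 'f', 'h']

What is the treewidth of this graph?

A width-3 tree decomposition is:
Bags: B1 = {c, e, h, i}  B2 = {b, c, e, h}  B3 = {a, c, e, h}  B4 = {c, d, e, h}  B5 = {c, f, h, i}  B6 = {b, c, e, g}
Tree: B1–B2, B1–B3, B1–B4, B1–B5, B2–B6
Each bag holds 4 vertices, so the decomposition has width 3, which upper-bounds the treewidth. For the lower bound, the 4 vertices {b, c, e, g} are pairwise adjacent, and any tree decomposition puts a clique entirely inside one bag — forcing width ≥ 3. Combining the bounds, tw(G) = 3.

3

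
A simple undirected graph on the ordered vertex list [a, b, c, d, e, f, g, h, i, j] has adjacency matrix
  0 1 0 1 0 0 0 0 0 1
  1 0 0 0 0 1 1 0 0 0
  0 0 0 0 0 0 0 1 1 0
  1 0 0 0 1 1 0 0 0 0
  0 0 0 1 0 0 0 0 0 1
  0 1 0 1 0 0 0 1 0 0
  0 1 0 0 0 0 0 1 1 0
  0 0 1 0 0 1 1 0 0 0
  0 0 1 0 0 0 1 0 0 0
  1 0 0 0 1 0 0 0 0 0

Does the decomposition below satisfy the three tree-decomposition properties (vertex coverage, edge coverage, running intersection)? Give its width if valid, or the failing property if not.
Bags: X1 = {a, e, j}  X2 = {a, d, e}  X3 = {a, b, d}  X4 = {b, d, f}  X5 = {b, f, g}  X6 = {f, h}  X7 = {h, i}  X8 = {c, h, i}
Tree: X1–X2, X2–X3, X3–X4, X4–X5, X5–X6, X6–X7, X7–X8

No — edge (g,h) lies in no bag.

A tree decomposition must satisfy three properties: every vertex lies in some bag; for every edge, both endpoints lie together in some bag; and for every vertex, the bags containing it form a connected subtree. Here edge (g,h) lies in no bag, so the decomposition is invalid.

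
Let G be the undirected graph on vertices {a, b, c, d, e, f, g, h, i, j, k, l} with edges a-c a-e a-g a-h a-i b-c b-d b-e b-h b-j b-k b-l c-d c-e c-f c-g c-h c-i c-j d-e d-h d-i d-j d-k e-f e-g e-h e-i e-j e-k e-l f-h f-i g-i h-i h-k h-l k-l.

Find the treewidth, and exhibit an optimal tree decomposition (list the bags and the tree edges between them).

Treewidth 4.
One optimal decomposition is:
Bags: B1 = {b, c, d, e, j}  B2 = {b, c, d, e, h}  B3 = {c, d, e, h, i}  B4 = {b, d, e, h, k}  B5 = {c, e, f, h, i}  B6 = {a, c, e, h, i}  B7 = {b, e, h, k, l}  B8 = {a, c, e, g, i}
Tree: B1–B2, B2–B3, B2–B4, B3–B5, B5–B6, B4–B7, B6–B8

Each bag holds 5 vertices, so the decomposition has width 4, which upper-bounds the treewidth. For the lower bound, the 5 vertices {a, c, e, g, i} are pairwise adjacent, and any tree decomposition puts a clique entirely inside one bag — forcing width ≥ 4. Combining the bounds, tw(G) = 4.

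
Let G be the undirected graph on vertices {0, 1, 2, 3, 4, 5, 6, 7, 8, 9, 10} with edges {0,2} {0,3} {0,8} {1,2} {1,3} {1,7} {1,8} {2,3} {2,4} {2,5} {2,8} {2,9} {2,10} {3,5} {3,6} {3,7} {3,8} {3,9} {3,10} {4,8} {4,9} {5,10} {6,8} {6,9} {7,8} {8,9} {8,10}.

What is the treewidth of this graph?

A width-3 tree decomposition is:
Bags: B1 = {2, 3, 8, 9}  B2 = {1, 2, 3, 8}  B3 = {3, 6, 8, 9}  B4 = {0, 2, 3, 8}  B5 = {1, 3, 7, 8}  B6 = {2, 3, 8, 10}  B7 = {2, 4, 8, 9}  B8 = {2, 3, 5, 10}
Tree: B1–B2, B1–B3, B2–B4, B2–B5, B1–B6, B1–B7, B6–B8
Every bag has size at most 4, so the width is 4 − 1 = 3 and tw(G) ≤ 3. Conversely, {0, 2, 3, 8} is a clique of size 4, and the vertices of any clique must share a bag in every tree decomposition; so some bag has ≥ 4 vertices and tw(G) ≥ 3. Hence tw(G) = 3 exactly.

3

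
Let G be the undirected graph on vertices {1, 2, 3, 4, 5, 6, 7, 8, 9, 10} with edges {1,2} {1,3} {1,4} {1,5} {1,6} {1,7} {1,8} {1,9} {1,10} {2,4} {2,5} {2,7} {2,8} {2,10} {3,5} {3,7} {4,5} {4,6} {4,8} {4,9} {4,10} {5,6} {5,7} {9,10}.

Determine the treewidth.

3

A width-3 tree decomposition is:
Bags: B1 = {1, 2, 5, 7}  B2 = {1, 2, 4, 5}  B3 = {1, 4, 5, 6}  B4 = {1, 3, 5, 7}  B5 = {1, 2, 4, 10}  B6 = {1, 4, 9, 10}  B7 = {1, 2, 4, 8}
Tree: B1–B2, B2–B3, B1–B4, B2–B5, B5–B6, B2–B7
Each bag holds 4 vertices, so the decomposition has width 3, which upper-bounds the treewidth. On the other hand G contains the 4-clique {1, 3, 5, 7}. A clique must lie in a single bag of any decomposition, so no decomposition can have width below 3. Combining the bounds, tw(G) = 3.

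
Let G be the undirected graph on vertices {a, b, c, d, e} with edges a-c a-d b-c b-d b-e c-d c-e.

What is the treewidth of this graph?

A width-2 tree decomposition is:
Bags: B1 = {a, c, d}  B2 = {b, c, d}  B3 = {b, c, e}
Tree: B1–B2, B2–B3
The largest bag has 3 vertices, giving width 2; this decomposition certifies tw(G) ≤ 2. Conversely, {a, c, d} is a clique of size 3, and the vertices of any clique must share a bag in every tree decomposition; so some bag has ≥ 3 vertices and tw(G) ≥ 2. Hence tw(G) = 2 exactly.

2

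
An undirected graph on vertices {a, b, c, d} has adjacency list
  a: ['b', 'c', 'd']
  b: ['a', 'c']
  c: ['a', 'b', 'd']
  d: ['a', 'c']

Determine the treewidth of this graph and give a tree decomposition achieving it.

Every bag has size at most 3, so the width is 3 − 1 = 2 and tw(G) ≤ 2. On the other hand G contains the 3-clique {a, c, d}. A clique must lie in a single bag of any decomposition, so no decomposition can have width below 2. The upper and lower bounds meet at 2, so that is the treewidth.

Treewidth 2.
Bags: B1 = {a, b, c}  B2 = {a, c, d}
Tree: B1–B2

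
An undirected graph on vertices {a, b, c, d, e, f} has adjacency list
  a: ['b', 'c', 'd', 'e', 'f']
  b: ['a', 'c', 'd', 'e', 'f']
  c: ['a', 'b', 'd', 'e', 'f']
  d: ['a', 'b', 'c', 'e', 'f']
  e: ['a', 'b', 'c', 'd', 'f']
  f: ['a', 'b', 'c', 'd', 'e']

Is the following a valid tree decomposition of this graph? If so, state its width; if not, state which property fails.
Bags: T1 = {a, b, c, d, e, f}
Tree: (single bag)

Every vertex of G appears in some bag (union = {a, b, c, d, e, f}); every edge is covered by a bag; and for each vertex v the set of bags containing v is connected in the bag tree. The decomposition is therefore valid. The largest bag has 6 vertices, so the width is 5.

Yes; width 5.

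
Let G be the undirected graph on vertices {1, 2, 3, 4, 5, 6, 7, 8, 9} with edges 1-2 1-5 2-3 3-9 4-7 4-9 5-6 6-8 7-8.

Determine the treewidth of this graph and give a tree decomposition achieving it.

Treewidth 2.
Bags: B1 = {3, 4, 9}  B2 = {2, 3, 4}  B3 = {1, 2, 4}  B4 = {1, 4, 5}  B5 = {4, 5, 6}  B6 = {4, 6, 8}  B7 = {4, 7, 8}
Tree: B1–B2, B2–B3, B3–B4, B4–B5, B5–B6, B6–B7

The largest bag has 3 vertices, giving width 2; this decomposition certifies tw(G) ≤ 2. Since 4–9–3–2–1–5–6–8–7–4 is a cycle in G, G is not acyclic. Forests are exactly the graphs of treewidth ≤ 1, so tw(G) ≥ 2. Hence tw(G) = 2 exactly.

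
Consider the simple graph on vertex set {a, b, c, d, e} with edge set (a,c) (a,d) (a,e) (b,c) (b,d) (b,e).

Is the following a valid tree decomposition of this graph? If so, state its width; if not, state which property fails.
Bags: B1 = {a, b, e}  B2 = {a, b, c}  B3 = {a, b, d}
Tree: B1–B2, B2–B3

Yes; width 2.

Vertex coverage: the bags together contain {a, b, c, d, e}, the full vertex set. Edge coverage: each edge of G has both endpoints in at least one bag. Running intersection: for every vertex, the bags containing it form a connected subtree. All three properties hold, so this is a valid tree decomposition of width max|bag| − 1 = 2, and hence tw(G) ≤ 2.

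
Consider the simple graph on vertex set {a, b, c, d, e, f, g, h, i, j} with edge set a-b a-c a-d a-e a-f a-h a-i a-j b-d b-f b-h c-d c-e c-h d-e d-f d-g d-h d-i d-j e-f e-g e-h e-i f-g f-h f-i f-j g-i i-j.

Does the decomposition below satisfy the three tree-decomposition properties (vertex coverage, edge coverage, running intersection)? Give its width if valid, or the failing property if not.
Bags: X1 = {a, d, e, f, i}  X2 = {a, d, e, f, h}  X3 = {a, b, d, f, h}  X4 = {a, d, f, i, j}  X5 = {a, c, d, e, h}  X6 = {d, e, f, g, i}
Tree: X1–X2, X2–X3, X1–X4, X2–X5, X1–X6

Yes; width 4.

Vertex coverage: the bags together contain {a, b, c, d, e, f, g, h, i, j}, the full vertex set. Edge coverage: each edge of G has both endpoints in at least one bag. Running intersection: for every vertex, the bags containing it form a connected subtree. All three properties hold, so this is a valid tree decomposition of width max|bag| − 1 = 4, and hence tw(G) ≤ 4.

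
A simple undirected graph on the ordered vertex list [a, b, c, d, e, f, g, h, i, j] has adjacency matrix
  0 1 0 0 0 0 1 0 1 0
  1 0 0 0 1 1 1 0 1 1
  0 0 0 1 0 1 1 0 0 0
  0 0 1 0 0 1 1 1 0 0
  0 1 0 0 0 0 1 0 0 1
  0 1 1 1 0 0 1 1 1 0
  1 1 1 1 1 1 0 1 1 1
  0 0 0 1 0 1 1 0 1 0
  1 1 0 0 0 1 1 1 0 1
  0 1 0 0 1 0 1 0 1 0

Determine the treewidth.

A width-3 tree decomposition is:
Bags: B1 = {f, g, h, i}  B2 = {d, f, g, h}  B3 = {c, d, f, g}  B4 = {b, f, g, i}  B5 = {a, b, g, i}  B6 = {b, g, i, j}  B7 = {b, e, g, j}
Tree: B1–B2, B2–B3, B1–B4, B4–B5, B4–B6, B6–B7
Each bag holds 4 vertices, so the decomposition has width 3, which upper-bounds the treewidth. On the other hand G contains the 4-clique {a, b, g, i}. A clique must lie in a single bag of any decomposition, so no decomposition can have width below 3. Combining the bounds, tw(G) = 3.

3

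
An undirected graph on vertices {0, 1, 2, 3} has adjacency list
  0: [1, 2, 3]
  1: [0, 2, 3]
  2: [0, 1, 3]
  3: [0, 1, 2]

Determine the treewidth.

3

A width-3 tree decomposition is:
Bags: B1 = {0, 1, 2, 3}
Tree: (single bag)
A single bag containing all 4 vertices is trivially a valid decomposition of width 3. Conversely, {0, 1, 2, 3} is a clique of size 4, and the vertices of any clique must share a bag in every tree decomposition; so some bag has ≥ 4 vertices and tw(G) ≥ 3. Therefore the treewidth is 3.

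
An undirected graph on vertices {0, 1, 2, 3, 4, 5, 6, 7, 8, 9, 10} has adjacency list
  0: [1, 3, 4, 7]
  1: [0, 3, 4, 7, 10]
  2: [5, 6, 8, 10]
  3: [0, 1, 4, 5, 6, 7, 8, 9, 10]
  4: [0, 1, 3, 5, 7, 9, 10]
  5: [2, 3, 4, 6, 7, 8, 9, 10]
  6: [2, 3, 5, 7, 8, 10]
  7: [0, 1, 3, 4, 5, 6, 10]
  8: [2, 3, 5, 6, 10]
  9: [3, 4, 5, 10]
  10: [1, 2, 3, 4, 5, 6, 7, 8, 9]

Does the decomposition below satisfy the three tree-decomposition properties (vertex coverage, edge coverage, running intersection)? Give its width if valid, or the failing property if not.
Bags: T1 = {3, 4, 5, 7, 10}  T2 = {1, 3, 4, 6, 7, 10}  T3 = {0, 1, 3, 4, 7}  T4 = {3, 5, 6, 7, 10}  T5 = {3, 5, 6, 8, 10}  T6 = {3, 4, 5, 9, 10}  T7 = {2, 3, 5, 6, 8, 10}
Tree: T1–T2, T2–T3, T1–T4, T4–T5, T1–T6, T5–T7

No — bags containing vertex 6 are not connected in the tree.

A tree decomposition must satisfy three properties: every vertex lies in some bag; for every edge, both endpoints lie together in some bag; and for every vertex, the bags containing it form a connected subtree. Here bags containing vertex 6 are not connected in the tree, so the decomposition is invalid.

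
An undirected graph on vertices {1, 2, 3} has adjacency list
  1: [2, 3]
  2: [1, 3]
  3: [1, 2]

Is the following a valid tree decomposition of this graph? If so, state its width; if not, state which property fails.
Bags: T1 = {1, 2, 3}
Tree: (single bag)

Vertex coverage: the bags together contain {1, 2, 3}, the full vertex set. Edge coverage: each edge of G has both endpoints in at least one bag. Running intersection: for every vertex, the bags containing it form a connected subtree. All three properties hold, so this is a valid tree decomposition of width max|bag| − 1 = 2, and hence tw(G) ≤ 2.

Yes; width 2.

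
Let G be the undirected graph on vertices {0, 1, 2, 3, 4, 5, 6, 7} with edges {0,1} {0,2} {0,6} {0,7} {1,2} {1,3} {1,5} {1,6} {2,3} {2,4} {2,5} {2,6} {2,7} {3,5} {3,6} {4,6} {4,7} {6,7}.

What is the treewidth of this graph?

A width-3 tree decomposition is:
Bags: B1 = {0, 2, 6, 7}  B2 = {2, 4, 6, 7}  B3 = {0, 1, 2, 6}  B4 = {1, 2, 3, 6}  B5 = {1, 2, 3, 5}
Tree: B1–B2, B1–B3, B3–B4, B4–B5
Each bag holds 4 vertices, so the decomposition has width 3, which upper-bounds the treewidth. On the other hand G contains the 4-clique {1, 2, 3, 5}. A clique must lie in a single bag of any decomposition, so no decomposition can have width below 3. Hence tw(G) = 3 exactly.

3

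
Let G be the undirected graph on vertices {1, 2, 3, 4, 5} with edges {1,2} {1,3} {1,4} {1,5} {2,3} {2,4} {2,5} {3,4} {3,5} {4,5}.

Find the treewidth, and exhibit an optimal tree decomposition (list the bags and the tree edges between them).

A single bag containing all 5 vertices is trivially a valid decomposition of width 4. On the other hand G contains the 5-clique {1, 2, 3, 4, 5}. A clique must lie in a single bag of any decomposition, so no decomposition can have width below 4. Therefore the treewidth is 4.

Treewidth 4.
One such decomposition:
Bags: B1 = {1, 2, 3, 4, 5}
Tree: (single bag)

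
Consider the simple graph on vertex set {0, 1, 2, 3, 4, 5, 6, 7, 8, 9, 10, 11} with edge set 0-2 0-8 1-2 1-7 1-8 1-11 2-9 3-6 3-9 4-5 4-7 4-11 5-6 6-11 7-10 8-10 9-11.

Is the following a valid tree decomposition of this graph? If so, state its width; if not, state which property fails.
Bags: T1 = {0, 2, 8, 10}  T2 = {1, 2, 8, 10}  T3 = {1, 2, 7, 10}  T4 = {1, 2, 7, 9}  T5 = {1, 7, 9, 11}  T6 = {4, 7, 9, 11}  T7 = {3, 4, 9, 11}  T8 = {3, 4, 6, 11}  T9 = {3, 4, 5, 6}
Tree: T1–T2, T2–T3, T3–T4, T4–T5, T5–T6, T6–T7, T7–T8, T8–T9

Yes; width 3.

Every vertex of G appears in some bag (union = {0, 1, 2, 3, 4, 5, 6, 7, 8, 9, 10, 11}); every edge is covered by a bag; and for each vertex v the set of bags containing v is connected in the bag tree. The decomposition is therefore valid. The largest bag has 4 vertices, so the width is 3.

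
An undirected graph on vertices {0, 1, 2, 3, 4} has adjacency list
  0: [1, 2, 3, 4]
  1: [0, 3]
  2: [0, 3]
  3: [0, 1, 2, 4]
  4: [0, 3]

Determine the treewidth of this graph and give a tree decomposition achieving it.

Every bag has size at most 3, so the width is 3 − 1 = 2 and tw(G) ≤ 2. On the other hand G contains the 3-clique {0, 1, 3}. A clique must lie in a single bag of any decomposition, so no decomposition can have width below 2. Therefore the treewidth is 2.

Treewidth 2.
Bags: B1 = {0, 2, 3}  B2 = {0, 3, 4}  B3 = {0, 1, 3}
Tree: B1–B2, B1–B3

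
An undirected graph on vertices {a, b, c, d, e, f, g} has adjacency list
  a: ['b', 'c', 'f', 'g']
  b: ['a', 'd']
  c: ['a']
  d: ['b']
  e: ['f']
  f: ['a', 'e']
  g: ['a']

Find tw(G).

1

A width-1 tree decomposition is:
Bags: B1 = {a, c}  B2 = {a, g}  B3 = {a, f}  B4 = {a, b}  B5 = {e, f}  B6 = {b, d}
Tree: B1–B2, B2–B3, B3–B4, B3–B5, B4–B6
The largest bag has 2 vertices, giving width 1; this decomposition certifies tw(G) ≤ 1. G has an edge, so its treewidth is at least 1. Therefore the treewidth is 1.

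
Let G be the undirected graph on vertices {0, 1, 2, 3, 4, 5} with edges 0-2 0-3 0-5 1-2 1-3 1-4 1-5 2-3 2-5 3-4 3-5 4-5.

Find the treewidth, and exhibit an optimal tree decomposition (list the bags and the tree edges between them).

The largest bag has 4 vertices, giving width 3; this decomposition certifies tw(G) ≤ 3. For the lower bound, the 4 vertices {0, 2, 3, 5} are pairwise adjacent, and any tree decomposition puts a clique entirely inside one bag — forcing width ≥ 3. Combining the bounds, tw(G) = 3.

Treewidth 3.
One optimal decomposition is:
Bags: B1 = {0, 2, 3, 5}  B2 = {1, 2, 3, 5}  B3 = {1, 3, 4, 5}
Tree: B1–B2, B2–B3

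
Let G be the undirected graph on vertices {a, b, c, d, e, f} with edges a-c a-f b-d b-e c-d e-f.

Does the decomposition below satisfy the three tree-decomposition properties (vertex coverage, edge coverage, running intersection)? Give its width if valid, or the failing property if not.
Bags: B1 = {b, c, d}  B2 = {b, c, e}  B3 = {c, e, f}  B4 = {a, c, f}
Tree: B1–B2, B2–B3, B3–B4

Checking the three conditions: (i) the bags cover all of {a, b, c, d, e, f}; (ii) for each edge, some bag contains both endpoints; (iii) the bags containing any fixed vertex form a subtree. All hold, so the decomposition is valid with width 3 − 1 = 2.

Yes; width 2.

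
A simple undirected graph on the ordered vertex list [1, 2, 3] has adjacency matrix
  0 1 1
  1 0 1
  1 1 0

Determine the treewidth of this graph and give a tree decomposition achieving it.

Treewidth 2.
One optimal decomposition is:
Bags: B1 = {1, 2, 3}
Tree: (single bag)

With just one bag of size 3, the width is 3 − 1 = 2, so tw(G) ≤ 2. For the lower bound, the 3 vertices {1, 2, 3} are pairwise adjacent, and any tree decomposition puts a clique entirely inside one bag — forcing width ≥ 2. The upper and lower bounds meet at 2, so that is the treewidth.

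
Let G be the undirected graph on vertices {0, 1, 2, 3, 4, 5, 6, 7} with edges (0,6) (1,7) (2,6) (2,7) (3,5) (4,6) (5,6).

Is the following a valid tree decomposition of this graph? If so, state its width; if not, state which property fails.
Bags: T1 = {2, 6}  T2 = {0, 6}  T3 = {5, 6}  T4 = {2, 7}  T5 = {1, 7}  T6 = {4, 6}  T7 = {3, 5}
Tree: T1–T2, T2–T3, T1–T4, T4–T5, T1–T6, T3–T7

Every vertex of G appears in some bag (union = {0, 1, 2, 3, 4, 5, 6, 7}); every edge is covered by a bag; and for each vertex v the set of bags containing v is connected in the bag tree. The decomposition is therefore valid. The largest bag has 2 vertices, so the width is 1.

Yes; width 1.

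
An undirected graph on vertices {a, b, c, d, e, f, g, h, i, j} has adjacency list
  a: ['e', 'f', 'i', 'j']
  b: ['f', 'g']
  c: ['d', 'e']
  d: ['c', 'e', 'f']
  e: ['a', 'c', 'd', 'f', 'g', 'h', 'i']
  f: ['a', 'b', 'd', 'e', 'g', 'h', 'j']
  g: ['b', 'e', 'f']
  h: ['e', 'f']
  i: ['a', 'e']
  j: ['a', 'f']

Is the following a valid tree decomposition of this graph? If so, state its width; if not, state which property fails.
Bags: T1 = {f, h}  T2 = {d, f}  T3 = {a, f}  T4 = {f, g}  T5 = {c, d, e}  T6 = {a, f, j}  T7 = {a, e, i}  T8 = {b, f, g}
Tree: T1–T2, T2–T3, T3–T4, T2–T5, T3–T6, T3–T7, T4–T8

No — edge (e,h) lies in no bag.

A tree decomposition must satisfy three properties: every vertex lies in some bag; for every edge, both endpoints lie together in some bag; and for every vertex, the bags containing it form a connected subtree. Here edge (e,h) lies in no bag, so the decomposition is invalid.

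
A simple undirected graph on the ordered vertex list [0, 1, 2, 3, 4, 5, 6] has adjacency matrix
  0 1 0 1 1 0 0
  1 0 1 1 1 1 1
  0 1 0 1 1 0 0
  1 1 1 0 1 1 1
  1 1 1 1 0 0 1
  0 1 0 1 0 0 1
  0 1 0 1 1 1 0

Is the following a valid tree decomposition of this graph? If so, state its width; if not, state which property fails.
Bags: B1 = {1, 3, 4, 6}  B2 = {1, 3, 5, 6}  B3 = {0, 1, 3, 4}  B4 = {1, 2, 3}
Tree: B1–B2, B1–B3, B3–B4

No — edge (4,2) lies in no bag.

A tree decomposition must satisfy three properties: every vertex lies in some bag; for every edge, both endpoints lie together in some bag; and for every vertex, the bags containing it form a connected subtree. Here edge (4,2) lies in no bag, so the decomposition is invalid.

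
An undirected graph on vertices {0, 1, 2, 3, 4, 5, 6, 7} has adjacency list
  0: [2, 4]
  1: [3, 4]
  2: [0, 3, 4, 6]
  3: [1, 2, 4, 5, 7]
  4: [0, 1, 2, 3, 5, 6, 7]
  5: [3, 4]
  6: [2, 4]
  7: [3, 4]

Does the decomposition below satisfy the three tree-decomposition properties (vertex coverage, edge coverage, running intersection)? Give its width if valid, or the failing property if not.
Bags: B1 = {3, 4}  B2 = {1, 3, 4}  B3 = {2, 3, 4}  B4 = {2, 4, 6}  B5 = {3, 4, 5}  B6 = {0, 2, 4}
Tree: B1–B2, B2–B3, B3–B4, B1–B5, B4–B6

A tree decomposition must satisfy three properties: every vertex lies in some bag; for every edge, both endpoints lie together in some bag; and for every vertex, the bags containing it form a connected subtree. Here vertex 7 appears in no bag, so the decomposition is invalid.

No — vertex 7 appears in no bag.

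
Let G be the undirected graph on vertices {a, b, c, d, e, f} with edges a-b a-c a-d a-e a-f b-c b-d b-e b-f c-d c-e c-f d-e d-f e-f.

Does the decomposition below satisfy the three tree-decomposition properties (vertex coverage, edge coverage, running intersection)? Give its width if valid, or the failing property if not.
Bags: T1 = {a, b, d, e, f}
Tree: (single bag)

No — vertex c appears in no bag.

A tree decomposition must satisfy three properties: every vertex lies in some bag; for every edge, both endpoints lie together in some bag; and for every vertex, the bags containing it form a connected subtree. Here vertex c appears in no bag, so the decomposition is invalid.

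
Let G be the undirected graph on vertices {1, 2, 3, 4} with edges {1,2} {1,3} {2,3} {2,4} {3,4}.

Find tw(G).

A width-2 tree decomposition is:
Bags: B1 = {2, 3, 4}  B2 = {1, 2, 3}
Tree: B1–B2
The largest bag has 3 vertices, giving width 2; this decomposition certifies tw(G) ≤ 2. On the other hand G contains the 3-clique {1, 2, 3}. A clique must lie in a single bag of any decomposition, so no decomposition can have width below 2. Hence tw(G) = 2 exactly.

2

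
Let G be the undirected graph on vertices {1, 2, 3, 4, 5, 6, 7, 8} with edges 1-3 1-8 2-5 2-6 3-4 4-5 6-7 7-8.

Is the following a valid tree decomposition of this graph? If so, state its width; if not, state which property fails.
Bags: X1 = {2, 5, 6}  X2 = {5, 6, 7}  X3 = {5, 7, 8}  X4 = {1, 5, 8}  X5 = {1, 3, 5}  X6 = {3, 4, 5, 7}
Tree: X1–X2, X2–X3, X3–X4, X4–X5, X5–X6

No — bags containing vertex 7 are not connected in the tree.

A tree decomposition must satisfy three properties: every vertex lies in some bag; for every edge, both endpoints lie together in some bag; and for every vertex, the bags containing it form a connected subtree. Here bags containing vertex 7 are not connected in the tree, so the decomposition is invalid.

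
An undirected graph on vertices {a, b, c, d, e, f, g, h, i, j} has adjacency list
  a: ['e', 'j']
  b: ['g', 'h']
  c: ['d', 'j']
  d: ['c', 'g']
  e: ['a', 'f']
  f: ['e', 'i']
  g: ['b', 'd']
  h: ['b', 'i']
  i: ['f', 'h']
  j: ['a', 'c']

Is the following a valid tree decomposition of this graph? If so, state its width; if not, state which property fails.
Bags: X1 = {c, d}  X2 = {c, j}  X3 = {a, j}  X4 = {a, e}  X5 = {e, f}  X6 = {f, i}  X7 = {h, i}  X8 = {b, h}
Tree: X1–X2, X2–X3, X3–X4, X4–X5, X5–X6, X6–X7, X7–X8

A tree decomposition must satisfy three properties: every vertex lies in some bag; for every edge, both endpoints lie together in some bag; and for every vertex, the bags containing it form a connected subtree. Here vertex g appears in no bag, so the decomposition is invalid.

No — vertex g appears in no bag.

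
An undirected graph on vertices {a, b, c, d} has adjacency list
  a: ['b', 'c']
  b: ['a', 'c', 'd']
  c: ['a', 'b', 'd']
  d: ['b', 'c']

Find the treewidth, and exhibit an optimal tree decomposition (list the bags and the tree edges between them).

Treewidth 2.
One such decomposition:
Bags: B1 = {a, b, c}  B2 = {b, c, d}
Tree: B1–B2

Each bag holds 3 vertices, so the decomposition has width 2, which upper-bounds the treewidth. On the other hand G contains the 3-clique {b, c, d}. A clique must lie in a single bag of any decomposition, so no decomposition can have width below 2. Combining the bounds, tw(G) = 2.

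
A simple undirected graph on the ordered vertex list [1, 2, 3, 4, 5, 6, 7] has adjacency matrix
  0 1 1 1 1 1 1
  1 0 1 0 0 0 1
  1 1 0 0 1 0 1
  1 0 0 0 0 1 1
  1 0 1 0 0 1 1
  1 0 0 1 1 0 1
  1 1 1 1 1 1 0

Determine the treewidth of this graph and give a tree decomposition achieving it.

Treewidth 3.
One optimal decomposition is:
Bags: B1 = {1, 3, 5, 7}  B2 = {1, 5, 6, 7}  B3 = {1, 4, 6, 7}  B4 = {1, 2, 3, 7}
Tree: B1–B2, B2–B3, B1–B4

Every bag has size at most 4, so the width is 4 − 1 = 3 and tw(G) ≤ 3. On the other hand G contains the 4-clique {1, 2, 3, 7}. A clique must lie in a single bag of any decomposition, so no decomposition can have width below 3. Therefore the treewidth is 3.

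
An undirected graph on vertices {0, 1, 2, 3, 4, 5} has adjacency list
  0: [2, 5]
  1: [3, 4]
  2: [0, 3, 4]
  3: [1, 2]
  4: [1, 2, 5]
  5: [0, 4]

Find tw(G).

2

A width-2 tree decomposition is:
Bags: B1 = {0, 2, 5}  B2 = {2, 4, 5}  B3 = {2, 3, 4}  B4 = {1, 3, 4}
Tree: B1–B2, B2–B3, B3–B4
Every bag has size at most 3, so the width is 3 − 1 = 2 and tw(G) ≤ 2. For the lower bound, G contains the cycle 0–5–4–2–0, so G is not a forest; only forests have treewidth ≤ 1, hence tw(G) ≥ 2. Therefore the treewidth is 2.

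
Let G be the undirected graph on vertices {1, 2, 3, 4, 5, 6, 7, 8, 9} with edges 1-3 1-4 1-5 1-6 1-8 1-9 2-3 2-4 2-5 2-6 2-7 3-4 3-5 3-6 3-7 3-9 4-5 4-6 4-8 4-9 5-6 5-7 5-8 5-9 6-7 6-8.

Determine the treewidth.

A width-4 tree decomposition is:
Bags: B1 = {1, 3, 4, 5, 9}  B2 = {1, 3, 4, 5, 6}  B3 = {2, 3, 4, 5, 6}  B4 = {2, 3, 5, 6, 7}  B5 = {1, 4, 5, 6, 8}
Tree: B1–B2, B2–B3, B3–B4, B2–B5
Every bag has size at most 5, so the width is 5 − 1 = 4 and tw(G) ≤ 4. Conversely, {1, 4, 5, 6, 8} is a clique of size 5, and the vertices of any clique must share a bag in every tree decomposition; so some bag has ≥ 5 vertices and tw(G) ≥ 4. Therefore the treewidth is 4.

4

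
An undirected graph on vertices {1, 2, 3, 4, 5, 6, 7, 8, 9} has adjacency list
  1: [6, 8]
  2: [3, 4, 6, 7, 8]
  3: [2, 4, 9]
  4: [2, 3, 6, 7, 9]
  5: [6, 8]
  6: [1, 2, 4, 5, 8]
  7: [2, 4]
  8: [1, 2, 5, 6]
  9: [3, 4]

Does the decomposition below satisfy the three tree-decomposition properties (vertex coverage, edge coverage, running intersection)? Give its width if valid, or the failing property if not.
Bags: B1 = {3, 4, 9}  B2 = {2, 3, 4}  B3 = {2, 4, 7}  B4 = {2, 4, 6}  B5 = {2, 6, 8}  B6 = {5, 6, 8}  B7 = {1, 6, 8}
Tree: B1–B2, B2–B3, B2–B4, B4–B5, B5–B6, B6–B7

Yes; width 2.

Vertex coverage: the bags together contain {1, 2, 3, 4, 5, 6, 7, 8, 9}, the full vertex set. Edge coverage: each edge of G has both endpoints in at least one bag. Running intersection: for every vertex, the bags containing it form a connected subtree. All three properties hold, so this is a valid tree decomposition of width max|bag| − 1 = 2, and hence tw(G) ≤ 2.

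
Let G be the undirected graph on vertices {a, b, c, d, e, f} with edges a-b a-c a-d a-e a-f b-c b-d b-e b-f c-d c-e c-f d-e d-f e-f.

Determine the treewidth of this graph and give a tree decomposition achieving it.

Treewidth 5.
Bags: B1 = {a, b, c, d, e, f}
Tree: (single bag)

A single bag containing all 6 vertices is trivially a valid decomposition of width 5. On the other hand G contains the 6-clique {a, b, c, d, e, f}. A clique must lie in a single bag of any decomposition, so no decomposition can have width below 5. Combining the bounds, tw(G) = 5.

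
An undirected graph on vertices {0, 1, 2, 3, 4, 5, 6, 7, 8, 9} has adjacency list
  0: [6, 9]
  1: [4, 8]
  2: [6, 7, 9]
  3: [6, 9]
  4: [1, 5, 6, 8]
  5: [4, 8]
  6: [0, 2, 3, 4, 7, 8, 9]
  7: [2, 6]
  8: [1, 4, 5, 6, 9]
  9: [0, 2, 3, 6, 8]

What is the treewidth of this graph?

A width-2 tree decomposition is:
Bags: B1 = {4, 6, 8}  B2 = {1, 4, 8}  B3 = {6, 8, 9}  B4 = {2, 6, 9}  B5 = {0, 6, 9}  B6 = {2, 6, 7}  B7 = {3, 6, 9}  B8 = {4, 5, 8}
Tree: B1–B2, B1–B3, B3–B4, B3–B5, B4–B6, B4–B7, B1–B8
Each bag holds 3 vertices, so the decomposition has width 2, which upper-bounds the treewidth. Conversely, {1, 4, 8} is a clique of size 3, and the vertices of any clique must share a bag in every tree decomposition; so some bag has ≥ 3 vertices and tw(G) ≥ 2. Combining the bounds, tw(G) = 2.

2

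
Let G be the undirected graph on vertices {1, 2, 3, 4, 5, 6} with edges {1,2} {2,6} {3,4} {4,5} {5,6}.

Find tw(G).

A width-1 tree decomposition is:
Bags: B1 = {3, 4}  B2 = {4, 5}  B3 = {5, 6}  B4 = {2, 6}  B5 = {1, 2}
Tree: B1–B2, B2–B3, B3–B4, B4–B5
Each bag holds 2 vertices, so the decomposition has width 1, which upper-bounds the treewidth. G has an edge, so its treewidth is at least 1. Hence tw(G) = 1 exactly.

1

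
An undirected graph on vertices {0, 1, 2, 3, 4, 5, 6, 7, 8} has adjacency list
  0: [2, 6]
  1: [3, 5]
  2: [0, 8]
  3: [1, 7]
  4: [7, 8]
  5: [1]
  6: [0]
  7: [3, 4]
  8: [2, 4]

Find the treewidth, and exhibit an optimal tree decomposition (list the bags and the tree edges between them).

Treewidth 1.
One optimal decomposition is:
Bags: B1 = {1, 5}  B2 = {1, 3}  B3 = {3, 7}  B4 = {4, 7}  B5 = {4, 8}  B6 = {2, 8}  B7 = {0, 2}  B8 = {0, 6}
Tree: B1–B2, B2–B3, B3–B4, B4–B5, B5–B6, B6–B7, B7–B8

Every bag has size at most 2, so the width is 2 − 1 = 1 and tw(G) ≤ 1. Any graph with an edge has treewidth ≥ 1, and G has the edge 5–1. The upper and lower bounds meet at 1, so that is the treewidth.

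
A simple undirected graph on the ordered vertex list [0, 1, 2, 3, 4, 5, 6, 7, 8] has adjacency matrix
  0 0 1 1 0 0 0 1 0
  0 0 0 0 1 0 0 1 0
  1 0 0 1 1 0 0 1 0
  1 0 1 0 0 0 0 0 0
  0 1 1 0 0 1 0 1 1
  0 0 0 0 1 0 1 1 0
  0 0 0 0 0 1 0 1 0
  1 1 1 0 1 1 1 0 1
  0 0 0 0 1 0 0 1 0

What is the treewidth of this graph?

A width-2 tree decomposition is:
Bags: B1 = {4, 7, 8}  B2 = {2, 4, 7}  B3 = {1, 4, 7}  B4 = {4, 5, 7}  B5 = {0, 2, 7}  B6 = {0, 2, 3}  B7 = {5, 6, 7}
Tree: B1–B2, B2–B3, B2–B4, B2–B5, B5–B6, B4–B7
The largest bag has 3 vertices, giving width 2; this decomposition certifies tw(G) ≤ 2. For the lower bound, the 3 vertices {0, 2, 3} are pairwise adjacent, and any tree decomposition puts a clique entirely inside one bag — forcing width ≥ 2. Hence tw(G) = 2 exactly.

2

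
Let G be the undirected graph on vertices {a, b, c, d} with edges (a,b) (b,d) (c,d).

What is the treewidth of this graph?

A width-1 tree decomposition is:
Bags: B1 = {b, d}  B2 = {c, d}  B3 = {a, b}
Tree: B1–B2, B1–B3
The largest bag has 2 vertices, giving width 1; this decomposition certifies tw(G) ≤ 1. G has an edge, so its treewidth is at least 1. Hence tw(G) = 1 exactly.

1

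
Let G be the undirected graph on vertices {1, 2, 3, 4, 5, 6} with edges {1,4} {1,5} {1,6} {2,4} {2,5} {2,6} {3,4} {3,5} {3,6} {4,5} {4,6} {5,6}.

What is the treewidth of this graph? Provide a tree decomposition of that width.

Each bag holds 4 vertices, so the decomposition has width 3, which upper-bounds the treewidth. On the other hand G contains the 4-clique {1, 4, 5, 6}. A clique must lie in a single bag of any decomposition, so no decomposition can have width below 3. Hence tw(G) = 3 exactly.

Treewidth 3.
One optimal decomposition is:
Bags: B1 = {2, 4, 5, 6}  B2 = {3, 4, 5, 6}  B3 = {1, 4, 5, 6}
Tree: B1–B2, B2–B3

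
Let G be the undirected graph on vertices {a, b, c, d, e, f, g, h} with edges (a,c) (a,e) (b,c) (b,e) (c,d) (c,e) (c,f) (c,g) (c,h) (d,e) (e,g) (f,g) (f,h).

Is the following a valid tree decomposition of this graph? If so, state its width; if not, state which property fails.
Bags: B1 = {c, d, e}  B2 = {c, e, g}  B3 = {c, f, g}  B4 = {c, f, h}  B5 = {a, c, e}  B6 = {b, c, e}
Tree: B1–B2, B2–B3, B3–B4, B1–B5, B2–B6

Checking the three conditions: (i) the bags cover all of {a, b, c, d, e, f, g, h}; (ii) for each edge, some bag contains both endpoints; (iii) the bags containing any fixed vertex form a subtree. All hold, so the decomposition is valid with width 3 − 1 = 2.

Yes; width 2.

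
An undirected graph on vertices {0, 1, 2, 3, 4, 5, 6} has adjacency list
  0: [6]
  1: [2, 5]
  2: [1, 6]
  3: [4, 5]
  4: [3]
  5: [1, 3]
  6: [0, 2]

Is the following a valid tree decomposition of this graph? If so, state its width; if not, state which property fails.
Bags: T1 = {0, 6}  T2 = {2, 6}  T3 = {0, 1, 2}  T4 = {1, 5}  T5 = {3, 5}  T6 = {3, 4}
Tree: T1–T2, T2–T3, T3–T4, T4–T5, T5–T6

No — bags containing vertex 0 are not connected in the tree.

A tree decomposition must satisfy three properties: every vertex lies in some bag; for every edge, both endpoints lie together in some bag; and for every vertex, the bags containing it form a connected subtree. Here bags containing vertex 0 are not connected in the tree, so the decomposition is invalid.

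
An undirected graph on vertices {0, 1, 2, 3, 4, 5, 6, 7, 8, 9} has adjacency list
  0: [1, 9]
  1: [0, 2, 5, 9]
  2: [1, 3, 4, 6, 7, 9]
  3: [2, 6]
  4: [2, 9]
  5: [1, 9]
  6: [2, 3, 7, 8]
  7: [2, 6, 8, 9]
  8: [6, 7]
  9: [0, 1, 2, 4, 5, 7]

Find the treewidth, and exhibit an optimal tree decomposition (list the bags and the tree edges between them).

Treewidth 2.
One optimal decomposition is:
Bags: B1 = {2, 3, 6}  B2 = {2, 6, 7}  B3 = {2, 7, 9}  B4 = {2, 4, 9}  B5 = {1, 2, 9}  B6 = {0, 1, 9}  B7 = {1, 5, 9}  B8 = {6, 7, 8}
Tree: B1–B2, B2–B3, B3–B4, B4–B5, B5–B6, B6–B7, B2–B8

Each bag holds 3 vertices, so the decomposition has width 2, which upper-bounds the treewidth. On the other hand G contains the 3-clique {0, 1, 9}. A clique must lie in a single bag of any decomposition, so no decomposition can have width below 2. The upper and lower bounds meet at 2, so that is the treewidth.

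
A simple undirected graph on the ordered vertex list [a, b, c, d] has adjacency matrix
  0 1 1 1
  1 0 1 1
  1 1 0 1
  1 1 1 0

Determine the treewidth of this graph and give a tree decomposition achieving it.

With just one bag of size 4, the width is 4 − 1 = 3, so tw(G) ≤ 3. Conversely, {a, b, c, d} is a clique of size 4, and the vertices of any clique must share a bag in every tree decomposition; so some bag has ≥ 4 vertices and tw(G) ≥ 3. Hence tw(G) = 3 exactly.

Treewidth 3.
One optimal decomposition is:
Bags: B1 = {a, b, c, d}
Tree: (single bag)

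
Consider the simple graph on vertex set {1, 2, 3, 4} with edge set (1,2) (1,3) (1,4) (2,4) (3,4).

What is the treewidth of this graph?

2

A width-2 tree decomposition is:
Bags: B1 = {1, 2, 4}  B2 = {1, 3, 4}
Tree: B1–B2
Every bag has size at most 3, so the width is 3 − 1 = 2 and tw(G) ≤ 2. Conversely, {1, 2, 4} is a clique of size 3, and the vertices of any clique must share a bag in every tree decomposition; so some bag has ≥ 3 vertices and tw(G) ≥ 2. The upper and lower bounds meet at 2, so that is the treewidth.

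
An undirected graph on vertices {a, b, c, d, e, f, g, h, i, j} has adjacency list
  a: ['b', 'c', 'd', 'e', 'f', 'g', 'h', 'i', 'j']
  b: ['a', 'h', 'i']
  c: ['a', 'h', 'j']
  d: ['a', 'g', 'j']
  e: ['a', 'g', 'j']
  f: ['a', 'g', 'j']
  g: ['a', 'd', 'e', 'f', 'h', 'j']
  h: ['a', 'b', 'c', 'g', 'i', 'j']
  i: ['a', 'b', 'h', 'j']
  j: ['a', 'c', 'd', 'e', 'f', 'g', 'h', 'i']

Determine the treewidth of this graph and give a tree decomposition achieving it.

Each bag holds 4 vertices, so the decomposition has width 3, which upper-bounds the treewidth. For the lower bound, the 4 vertices {a, d, g, j} are pairwise adjacent, and any tree decomposition puts a clique entirely inside one bag — forcing width ≥ 3. Combining the bounds, tw(G) = 3.

Treewidth 3.
Bags: B1 = {a, h, i, j}  B2 = {a, c, h, j}  B3 = {a, g, h, j}  B4 = {a, e, g, j}  B5 = {a, f, g, j}  B6 = {a, d, g, j}  B7 = {a, b, h, i}
Tree: B1–B2, B2–B3, B3–B4, B3–B5, B3–B6, B1–B7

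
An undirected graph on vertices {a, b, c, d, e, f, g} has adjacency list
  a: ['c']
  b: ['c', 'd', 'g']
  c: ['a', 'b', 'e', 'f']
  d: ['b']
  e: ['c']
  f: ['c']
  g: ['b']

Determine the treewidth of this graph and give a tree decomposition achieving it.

Every bag has size at most 2, so the width is 2 − 1 = 1 and tw(G) ≤ 1. Any graph with an edge has treewidth ≥ 1, and G has the edge d–b. Combining the bounds, tw(G) = 1.

Treewidth 1.
One optimal decomposition is:
Bags: B1 = {b, d}  B2 = {b, c}  B3 = {c, f}  B4 = {c, e}  B5 = {a, c}  B6 = {b, g}
Tree: B1–B2, B2–B3, B3–B4, B2–B5, B1–B6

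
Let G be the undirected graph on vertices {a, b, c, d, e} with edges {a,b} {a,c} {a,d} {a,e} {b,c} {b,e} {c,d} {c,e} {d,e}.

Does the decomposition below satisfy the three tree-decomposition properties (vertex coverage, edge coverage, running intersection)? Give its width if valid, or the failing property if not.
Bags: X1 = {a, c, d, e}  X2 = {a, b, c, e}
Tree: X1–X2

Yes; width 3.

Vertex coverage: the bags together contain {a, b, c, d, e}, the full vertex set. Edge coverage: each edge of G has both endpoints in at least one bag. Running intersection: for every vertex, the bags containing it form a connected subtree. All three properties hold, so this is a valid tree decomposition of width max|bag| − 1 = 3, and hence tw(G) ≤ 3.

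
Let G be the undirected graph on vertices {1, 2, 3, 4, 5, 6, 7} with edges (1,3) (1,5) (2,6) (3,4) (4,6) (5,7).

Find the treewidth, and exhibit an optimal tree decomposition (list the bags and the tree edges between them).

Treewidth 1.
One such decomposition:
Bags: B1 = {2, 6}  B2 = {4, 6}  B3 = {3, 4}  B4 = {1, 3}  B5 = {1, 5}  B6 = {5, 7}
Tree: B1–B2, B2–B3, B3–B4, B4–B5, B5–B6

Every bag has size at most 2, so the width is 2 − 1 = 1 and tw(G) ≤ 1. Any graph with an edge has treewidth ≥ 1, and G has the edge 2–6. Therefore the treewidth is 1.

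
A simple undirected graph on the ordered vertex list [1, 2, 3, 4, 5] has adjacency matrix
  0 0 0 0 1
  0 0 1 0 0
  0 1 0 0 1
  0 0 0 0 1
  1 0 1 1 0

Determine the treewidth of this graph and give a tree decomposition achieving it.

Treewidth 1.
One such decomposition:
Bags: B1 = {1, 5}  B2 = {3, 5}  B3 = {4, 5}  B4 = {2, 3}
Tree: B1–B2, B1–B3, B2–B4

The largest bag has 2 vertices, giving width 1; this decomposition certifies tw(G) ≤ 1. Any graph with an edge has treewidth ≥ 1, and G has the edge 5–1. Combining the bounds, tw(G) = 1.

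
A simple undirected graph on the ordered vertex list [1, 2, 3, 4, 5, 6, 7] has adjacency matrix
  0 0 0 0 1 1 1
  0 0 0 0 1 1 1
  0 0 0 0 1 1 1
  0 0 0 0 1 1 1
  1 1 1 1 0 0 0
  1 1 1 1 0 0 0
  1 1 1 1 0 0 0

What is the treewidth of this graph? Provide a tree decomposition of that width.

Treewidth 3.
One such decomposition:
Bags: B1 = {4, 5, 6, 7}  B2 = {3, 5, 6, 7}  B3 = {1, 5, 6, 7}  B4 = {2, 5, 6, 7}
Tree: B1–B2, B2–B3, B3–B4

Every bag has size at most 4, so the width is 4 − 1 = 3 and tw(G) ≤ 3. For the lower bound: the 4 vertex sets {4,6}, {3,7}, {5}, {1} are disjoint, each induces a connected subgraph, and every pair is joined by at least one edge of G. Contracting each set to a single vertex therefore yields K_{4} as a minor, and since treewidth is minor-monotone, tw(G) ≥ tw(K_{4}) = 3. Therefore the treewidth is 3.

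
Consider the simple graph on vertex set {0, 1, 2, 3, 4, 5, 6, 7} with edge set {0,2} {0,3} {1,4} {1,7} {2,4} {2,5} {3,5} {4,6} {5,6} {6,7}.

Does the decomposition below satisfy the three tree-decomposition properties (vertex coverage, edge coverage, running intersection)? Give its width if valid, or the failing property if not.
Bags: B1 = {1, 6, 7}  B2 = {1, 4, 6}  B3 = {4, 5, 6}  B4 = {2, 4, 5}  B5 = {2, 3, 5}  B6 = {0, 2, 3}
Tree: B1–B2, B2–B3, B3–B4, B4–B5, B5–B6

Yes; width 2.

Every vertex of G appears in some bag (union = {0, 1, 2, 3, 4, 5, 6, 7}); every edge is covered by a bag; and for each vertex v the set of bags containing v is connected in the bag tree. The decomposition is therefore valid. The largest bag has 3 vertices, so the width is 2.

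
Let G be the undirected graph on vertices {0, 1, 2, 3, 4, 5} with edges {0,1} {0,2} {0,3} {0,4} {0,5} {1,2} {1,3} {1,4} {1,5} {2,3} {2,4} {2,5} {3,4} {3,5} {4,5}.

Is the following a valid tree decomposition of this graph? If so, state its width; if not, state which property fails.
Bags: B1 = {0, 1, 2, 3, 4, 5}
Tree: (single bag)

Every vertex of G appears in some bag (union = {0, 1, 2, 3, 4, 5}); every edge is covered by a bag; and for each vertex v the set of bags containing v is connected in the bag tree. The decomposition is therefore valid. The largest bag has 6 vertices, so the width is 5.

Yes; width 5.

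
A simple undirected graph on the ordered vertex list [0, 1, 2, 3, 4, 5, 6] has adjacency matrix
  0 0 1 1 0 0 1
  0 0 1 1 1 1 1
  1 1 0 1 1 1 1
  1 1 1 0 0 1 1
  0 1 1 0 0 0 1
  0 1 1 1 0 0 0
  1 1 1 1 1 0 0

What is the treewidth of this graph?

3

A width-3 tree decomposition is:
Bags: B1 = {1, 2, 3, 6}  B2 = {1, 2, 4, 6}  B3 = {1, 2, 3, 5}  B4 = {0, 2, 3, 6}
Tree: B1–B2, B1–B3, B1–B4
The largest bag has 4 vertices, giving width 3; this decomposition certifies tw(G) ≤ 3. Conversely, {0, 2, 3, 6} is a clique of size 4, and the vertices of any clique must share a bag in every tree decomposition; so some bag has ≥ 4 vertices and tw(G) ≥ 3. The upper and lower bounds meet at 3, so that is the treewidth.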